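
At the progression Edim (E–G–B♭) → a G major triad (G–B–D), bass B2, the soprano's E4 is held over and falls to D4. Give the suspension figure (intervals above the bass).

4–3 suspension.

At the second chord the bass is B2. The suspended E4 lies a fourth above the bass; after resolving down by step to D4, the interval above the bass becomes a third.
Suspension figures are named by those two intervals: 4–3.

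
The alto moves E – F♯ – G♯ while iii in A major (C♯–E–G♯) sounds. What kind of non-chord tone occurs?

The harmony at that moment is C♯ minor triad (C♯, E, G♯); F♯ is not a chord tone.
It is approached by step up from E and left by step up to G♯.
Step in, step out in the same direction — a passing tone.

F♯ is a passing tone.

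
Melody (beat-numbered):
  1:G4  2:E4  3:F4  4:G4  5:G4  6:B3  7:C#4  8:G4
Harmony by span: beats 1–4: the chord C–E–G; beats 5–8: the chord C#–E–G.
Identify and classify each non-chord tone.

F4 (beat 3) — passing tone; B3 (beat 6) — appoggiatura.

The harmony at that moment is C major triad (C, E, G); F4 is not a chord tone.
It is approached by step up from E4 and left by step up to G4.
Step in, step out in the same direction — a passing tone.
The harmony at that moment is C# diminished triad (C#, E, G); B3 is not a chord tone.
It is approached by leap down from G4 and left by step up to C#4.
Leap in, step out — an appoggiatura.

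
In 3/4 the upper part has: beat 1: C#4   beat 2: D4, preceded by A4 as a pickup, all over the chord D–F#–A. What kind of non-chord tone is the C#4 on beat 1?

The harmony at that moment is D major triad (D, F#, A); C#4 is not a chord tone.
It is approached by leap down from A4 and left by step up to D4.
Leap in, step out, metrically accented — an appoggiatura.

Appoggiatura.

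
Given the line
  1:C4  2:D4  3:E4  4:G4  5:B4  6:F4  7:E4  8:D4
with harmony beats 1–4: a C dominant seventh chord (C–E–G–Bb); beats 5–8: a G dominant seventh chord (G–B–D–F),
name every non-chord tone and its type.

D4 (beat 2) — passing tone; E4 (beat 7) — passing tone.

The harmony at that moment is C dominant seventh chord (C, E, G, Bb); D4 is not a chord tone.
It is approached by step up from C4 and left by step up to E4.
Step in, step out in the same direction — a passing tone.
The harmony at that moment is G dominant seventh chord (G, B, D, F); E4 is not a chord tone.
It is approached by step down from F4 and left by step down to D4.
Step in, step out in the same direction — a passing tone.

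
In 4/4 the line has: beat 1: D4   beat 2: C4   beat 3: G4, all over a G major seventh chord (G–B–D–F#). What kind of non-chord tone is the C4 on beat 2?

The harmony at that moment is G major seventh chord (G, B, D, F#); C4 is not a chord tone.
It is approached by step down from D4 and left by leap up to G4.
Step in, leap out, on a weak beat — an escape tone.

Escape tone.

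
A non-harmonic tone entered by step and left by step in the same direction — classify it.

Passing tone.

Approach: by step. Departure: by step, continuing in the same direction.
Stepwise on both sides with no change of direction means the note fills in the space between two different chord tones — a passing tone. (Had it turned back to its starting note it would be a neighbor tone instead.)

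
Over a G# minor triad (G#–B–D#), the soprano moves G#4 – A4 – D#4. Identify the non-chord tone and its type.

The harmony at that moment is G# minor triad (G#, B, D#); A4 is not a chord tone.
It is approached by step up from G#4 and left by leap down to D#4.
Step in, leap out — an escape tone.

A4 is an escape tone.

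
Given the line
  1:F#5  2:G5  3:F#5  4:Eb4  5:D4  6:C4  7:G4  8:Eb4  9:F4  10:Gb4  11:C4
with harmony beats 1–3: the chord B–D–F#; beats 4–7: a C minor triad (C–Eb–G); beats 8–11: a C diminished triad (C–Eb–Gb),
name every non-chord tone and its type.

The harmony at that moment is B minor triad (B, D, F#); G5 is not a chord tone.
It is approached by step up from F#5 and left by step down to F#5.
Step away and step back to the same note — a neighbor tone (upper neighbor).
The harmony at that moment is C minor triad (C, Eb, G); D4 is not a chord tone.
It is approached by step down from Eb4 and left by step down to C4.
Step in, step out in the same direction — a passing tone.
The harmony at that moment is C diminished triad (C, Eb, Gb); F4 is not a chord tone.
It is approached by step up from Eb4 and left by step up to Gb4.
Step in, step out in the same direction — a passing tone.

G5 (beat 2) — neighbor tone; D4 (beat 5) — passing tone; F4 (beat 9) — passing tone.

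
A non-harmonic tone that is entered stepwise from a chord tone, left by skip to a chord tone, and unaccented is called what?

Escape tone.

Approach: by step. Departure: by leap. Metric position: weak.
Step in, leap out, from a weak position — an escape tone (échappée). (It is the mirror image of the appoggiatura, which leaps in and steps out on a strong beat.)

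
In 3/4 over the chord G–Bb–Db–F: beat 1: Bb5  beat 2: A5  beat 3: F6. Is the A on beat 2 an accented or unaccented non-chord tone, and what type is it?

The harmony at that moment is G half-diminished seventh chord (G, Bb, Db, F); A5 is not a chord tone.
It is approached by step down from Bb5 and left by leap up to F6.
Step in, leap out — an escape tone.
It falls on a weak beat, so it is unaccented.

Unaccented escape tone.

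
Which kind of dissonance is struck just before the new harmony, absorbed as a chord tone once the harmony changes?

Anticipation.

Approach: ahead of the chord change (typically by step), so it is dissonant against the current harmony. Departure: none — the same pitch is restated or held and is a chord tone of the new harmony.
Dissonant first, consonant once the harmony catches up: the note simply arrives early — an anticipation. (The reverse timing, consonant first and dissonant after the change, would be a suspension or retardation.)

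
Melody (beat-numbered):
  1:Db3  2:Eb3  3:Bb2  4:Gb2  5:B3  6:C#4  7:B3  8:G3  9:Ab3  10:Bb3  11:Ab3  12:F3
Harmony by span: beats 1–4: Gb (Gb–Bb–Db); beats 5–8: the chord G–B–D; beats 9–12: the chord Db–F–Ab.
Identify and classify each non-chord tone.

Eb3 (beat 2) — escape tone; C#4 (beat 6) — neighbor tone; Bb3 (beat 10) — neighbor tone.

The harmony at that moment is Gb major triad (Gb, Bb, Db); Eb3 is not a chord tone.
It is approached by step up from Db3 and left by leap down to Bb2.
Step in, leap out — an escape tone.
The harmony at that moment is G major triad (G, B, D); C#4 is not a chord tone.
It is approached by step up from B3 and left by step down to B3.
Step away and step back to the same note — a neighbor tone (upper neighbor).
The harmony at that moment is Db major triad (Db, F, Ab); Bb3 is not a chord tone.
It is approached by step up from Ab3 and left by step down to Ab3.
Step away and step back to the same note — a neighbor tone (upper neighbor).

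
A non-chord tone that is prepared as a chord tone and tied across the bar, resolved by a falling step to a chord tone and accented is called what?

Approach: by preparation — the pitch is first a chord tone, then held (tied or repeated) while the harmony changes under it. Departure: down by step. Metric position: strong.
A prepared dissonance that resolves downward by step — a suspension. (The same figure resolving upward would be a retardation.)

Suspension.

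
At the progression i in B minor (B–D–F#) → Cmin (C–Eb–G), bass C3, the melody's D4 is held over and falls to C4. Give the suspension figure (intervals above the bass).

At the second chord the bass is C3. The suspended D4 lies a ninth above the bass; after resolving down by step to C4, the interval above the bass becomes an octave.
Suspension figures are named by those two intervals: 9–8.

9–8 suspension.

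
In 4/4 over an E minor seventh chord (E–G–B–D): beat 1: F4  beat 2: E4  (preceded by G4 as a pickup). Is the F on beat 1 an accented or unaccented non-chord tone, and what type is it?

Accented passing tone.

The harmony at that moment is E minor seventh chord (E, G, B, D); F4 is not a chord tone.
It is approached by step down from G4 and left by step down to E4.
Step in, step out in the same direction — a passing tone.
It falls on the downbeat, so it is accented.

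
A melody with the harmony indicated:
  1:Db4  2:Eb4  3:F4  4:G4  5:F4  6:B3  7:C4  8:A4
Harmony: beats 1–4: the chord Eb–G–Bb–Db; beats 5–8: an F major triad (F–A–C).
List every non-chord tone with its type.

F4 (beat 3) — passing tone; B3 (beat 6) — appoggiatura.

The harmony at that moment is Eb dominant seventh chord (Eb, G, Bb, Db); F4 is not a chord tone.
It is approached by step up from Eb4 and left by step up to G4.
Step in, step out in the same direction — a passing tone.
The harmony at that moment is F major triad (F, A, C); B3 is not a chord tone.
It is approached by leap down from F4 and left by step up to C4.
Leap in, step out — an appoggiatura.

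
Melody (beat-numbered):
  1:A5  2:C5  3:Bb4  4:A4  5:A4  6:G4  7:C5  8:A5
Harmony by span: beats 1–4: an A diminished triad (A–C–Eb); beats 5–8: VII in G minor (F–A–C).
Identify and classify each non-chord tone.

The harmony at that moment is A diminished triad (A, C, Eb); Bb4 is not a chord tone.
It is approached by step down from C5 and left by step down to A4.
Step in, step out in the same direction — a passing tone.
The harmony at that moment is F major triad (F, A, C); G4 is not a chord tone.
It is approached by step down from A4 and left by leap up to C5.
Step in, leap out — an escape tone.

Bb4 (beat 3) — passing tone; G4 (beat 6) — escape tone.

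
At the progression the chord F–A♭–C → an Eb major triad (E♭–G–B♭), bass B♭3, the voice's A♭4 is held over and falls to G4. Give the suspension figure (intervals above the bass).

7–6 suspension.

At the second chord the bass is B♭3. The suspended A♭4 lies a seventh above the bass; after resolving down by step to G4, the interval above the bass becomes a sixth.
Suspension figures are named by those two intervals: 7–6.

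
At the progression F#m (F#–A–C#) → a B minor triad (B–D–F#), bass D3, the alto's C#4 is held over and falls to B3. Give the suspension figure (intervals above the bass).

7–6 suspension.

At the second chord the bass is D3. The suspended C#4 lies a seventh above the bass; after resolving down by step to B3, the interval above the bass becomes a sixth.
Suspension figures are named by those two intervals: 7–6.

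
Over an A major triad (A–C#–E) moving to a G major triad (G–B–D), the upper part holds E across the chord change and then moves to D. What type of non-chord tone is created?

The harmony at that moment is G major triad (G, B, D); E is not a chord tone.
It is held over (the same pitch as the preceding E) and left by step down to D.
Held over from the previous chord and resolving down by step — a suspension.

E is a suspension.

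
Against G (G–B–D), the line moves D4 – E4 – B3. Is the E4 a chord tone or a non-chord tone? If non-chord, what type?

Non-chord tone — an escape tone.

The harmony at that moment is G major triad (G, B, D); E4 is not a chord tone.
It is approached by step up from D4 and left by leap down to B3.
Step in, leap out — an escape tone.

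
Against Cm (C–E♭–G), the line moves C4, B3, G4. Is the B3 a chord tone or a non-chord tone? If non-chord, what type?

The harmony at that moment is C minor triad (C, E♭, G); B3 is not a chord tone.
It is approached by step down from C4 and left by leap up to G4.
Step in, leap out — an escape tone.

Non-chord tone — an escape tone.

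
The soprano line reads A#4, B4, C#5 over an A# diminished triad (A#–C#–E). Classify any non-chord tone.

The harmony at that moment is A# diminished triad (A#, C#, E); B4 is not a chord tone.
It is approached by step up from A#4 and left by step up to C#5.
Step in, step out in the same direction — a passing tone.

B4 is a passing tone.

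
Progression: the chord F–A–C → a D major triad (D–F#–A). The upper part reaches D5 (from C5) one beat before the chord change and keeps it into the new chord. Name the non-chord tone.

D5 is an anticipation.

The harmony at that moment is F major triad (F, A, C); D5 is not a chord tone.
It is approached by step up from C5 and then sustained as the same pitch into the next harmony.
Arriving early and becoming a chord tone when the harmony changes — an anticipation.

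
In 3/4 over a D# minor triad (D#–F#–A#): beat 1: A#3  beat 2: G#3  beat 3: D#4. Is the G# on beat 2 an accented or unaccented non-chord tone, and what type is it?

The harmony at that moment is D# minor triad (D#, F#, A#); G#3 is not a chord tone.
It is approached by step down from A#3 and left by leap up to D#4.
Step in, leap out — an escape tone.
It falls on a weak beat, so it is unaccented.

Unaccented escape tone.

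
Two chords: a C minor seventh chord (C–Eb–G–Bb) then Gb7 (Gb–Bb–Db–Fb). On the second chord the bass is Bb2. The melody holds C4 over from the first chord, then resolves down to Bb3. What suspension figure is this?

9–8 suspension.

At the second chord the bass is Bb2. The suspended C4 lies a ninth above the bass; after resolving down by step to Bb3, the interval above the bass becomes an octave.
Suspension figures are named by those two intervals: 9–8.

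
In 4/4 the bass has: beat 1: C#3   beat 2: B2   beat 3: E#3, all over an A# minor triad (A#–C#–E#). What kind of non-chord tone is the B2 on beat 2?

The harmony at that moment is A# minor triad (A#, C#, E#); B2 is not a chord tone.
It is approached by step down from C#3 and left by leap up to E#3.
Step in, leap out, on a weak beat — an escape tone.

Escape tone.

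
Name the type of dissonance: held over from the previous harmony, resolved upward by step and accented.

Retardation.

Approach: by preparation — the pitch is first a chord tone, then held (tied or repeated) while the harmony changes under it. Departure: up by step. Metric position: strong.
A prepared dissonance that resolves upward by step — a retardation. (The same figure resolving downward would be a suspension.)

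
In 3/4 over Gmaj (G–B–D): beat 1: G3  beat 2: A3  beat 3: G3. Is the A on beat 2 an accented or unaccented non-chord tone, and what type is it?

The harmony at that moment is G major triad (G, B, D); A3 is not a chord tone.
It is approached by step up from G3 and left by step down to G3.
Step away and step back to the same note — a neighbor tone (upper neighbor).
It falls on a weak beat, so it is unaccented.

Unaccented neighbor tone.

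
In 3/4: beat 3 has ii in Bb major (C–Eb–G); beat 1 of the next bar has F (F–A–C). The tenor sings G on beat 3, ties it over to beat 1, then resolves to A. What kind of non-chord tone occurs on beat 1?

Retardation.

The harmony at that moment is F major triad (F, A, C); G is not a chord tone.
It is held over (the same pitch as the preceding G) and left by step up to A.
Held over from the previous chord and resolving up by step — a retardation.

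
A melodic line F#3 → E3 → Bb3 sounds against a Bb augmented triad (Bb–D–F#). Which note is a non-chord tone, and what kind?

The harmony at that moment is Bb augmented triad (Bb, D, F#); E3 is not a chord tone.
It is approached by step down from F#3 and left by leap up to Bb3.
Step in, leap out — an escape tone.

E3 is an escape tone.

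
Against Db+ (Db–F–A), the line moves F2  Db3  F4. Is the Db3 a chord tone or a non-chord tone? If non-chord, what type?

Db augmented triad contains Db, F, A; Db is the root, so it is a chord tone.

Chord tone (the root of Db augmented triad).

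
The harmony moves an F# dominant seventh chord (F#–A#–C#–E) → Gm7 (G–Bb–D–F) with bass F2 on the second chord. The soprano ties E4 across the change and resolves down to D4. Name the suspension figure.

7–6 suspension.

At the second chord the bass is F2. The suspended E4 lies a seventh above the bass; after resolving down by step to D4, the interval above the bass becomes a sixth.
Suspension figures are named by those two intervals: 7–6.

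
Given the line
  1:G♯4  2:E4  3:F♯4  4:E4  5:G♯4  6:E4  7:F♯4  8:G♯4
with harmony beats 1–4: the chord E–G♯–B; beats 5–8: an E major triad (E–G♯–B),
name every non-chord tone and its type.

The harmony at that moment is E major triad (E, G♯, B); F♯4 is not a chord tone.
It is approached by step up from E4 and left by step down to E4.
Step away and step back to the same note — a neighbor tone (upper neighbor).
The harmony at that moment is E major triad (E, G♯, B); F♯4 is not a chord tone.
It is approached by step up from E4 and left by step up to G♯4.
Step in, step out in the same direction — a passing tone.

F♯4 (beat 3) — neighbor tone; F♯4 (beat 7) — passing tone.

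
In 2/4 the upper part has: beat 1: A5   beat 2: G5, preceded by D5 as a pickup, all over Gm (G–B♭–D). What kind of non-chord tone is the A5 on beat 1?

The harmony at that moment is G minor triad (G, B♭, D); A5 is not a chord tone.
It is approached by leap up from D5 and left by step down to G5.
Leap in, step out, metrically accented — an appoggiatura.

Appoggiatura.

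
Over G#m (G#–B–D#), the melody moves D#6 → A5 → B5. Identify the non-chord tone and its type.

A5 is an appoggiatura.

The harmony at that moment is G# minor triad (G#, B, D#); A5 is not a chord tone.
It is approached by leap down from D#6 and left by step up to B5.
Leap in, step out — an appoggiatura.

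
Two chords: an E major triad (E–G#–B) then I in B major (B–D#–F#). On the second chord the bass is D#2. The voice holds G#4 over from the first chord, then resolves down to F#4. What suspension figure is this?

4–3 suspension.

At the second chord the bass is D#2. The suspended G#4 lies a fourth above the bass; after resolving down by step to F#4, the interval above the bass becomes a third.
Suspension figures are named by those two intervals: 4–3.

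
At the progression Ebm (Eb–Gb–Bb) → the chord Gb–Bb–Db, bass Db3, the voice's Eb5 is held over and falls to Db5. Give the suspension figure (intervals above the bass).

At the second chord the bass is Db3. The suspended Eb5 lies a ninth above the bass; after resolving down by step to Db5, the interval above the bass becomes an octave.
Suspension figures are named by those two intervals: 9–8.

9–8 suspension.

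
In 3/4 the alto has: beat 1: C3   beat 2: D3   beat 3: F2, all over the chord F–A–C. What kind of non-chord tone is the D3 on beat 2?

The harmony at that moment is F major triad (F, A, C); D3 is not a chord tone.
It is approached by step up from C3 and left by leap down to F2.
Step in, leap out, on a weak beat — an escape tone.

Escape tone.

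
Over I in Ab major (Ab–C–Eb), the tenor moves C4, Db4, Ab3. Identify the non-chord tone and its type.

Db4 is an escape tone.

The harmony at that moment is Ab major triad (Ab, C, Eb); Db4 is not a chord tone.
It is approached by step up from C4 and left by leap down to Ab3.
Step in, leap out — an escape tone.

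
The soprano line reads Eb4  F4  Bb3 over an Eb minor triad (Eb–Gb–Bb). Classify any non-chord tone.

F4 is an escape tone.

The harmony at that moment is Eb minor triad (Eb, Gb, Bb); F4 is not a chord tone.
It is approached by step up from Eb4 and left by leap down to Bb3.
Step in, leap out — an escape tone.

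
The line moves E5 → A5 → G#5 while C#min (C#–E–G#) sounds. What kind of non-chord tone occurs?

A5 is an appoggiatura.

The harmony at that moment is C# minor triad (C#, E, G#); A5 is not a chord tone.
It is approached by leap up from E5 and left by step down to G#5.
Leap in, step out — an appoggiatura.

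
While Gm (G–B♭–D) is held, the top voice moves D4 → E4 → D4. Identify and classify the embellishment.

The harmony at that moment is G minor triad (G, B♭, D); E4 is not a chord tone.
It is approached by step up from D4 and left by step down to D4.
Step away and step back to the same note — a neighbor tone (upper neighbor).

E4 is a neighbor tone.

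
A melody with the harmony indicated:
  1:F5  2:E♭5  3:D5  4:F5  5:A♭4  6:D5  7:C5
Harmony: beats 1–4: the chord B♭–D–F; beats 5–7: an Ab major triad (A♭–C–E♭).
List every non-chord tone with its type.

The harmony at that moment is B♭ major triad (B♭, D, F); E♭5 is not a chord tone.
It is approached by step down from F5 and left by step down to D5.
Step in, step out in the same direction — a passing tone.
The harmony at that moment is A♭ major triad (A♭, C, E♭); D5 is not a chord tone.
It is approached by leap up from A♭4 and left by step down to C5.
Leap in, step out — an appoggiatura.

E♭5 (beat 2) — passing tone; D5 (beat 6) — appoggiatura.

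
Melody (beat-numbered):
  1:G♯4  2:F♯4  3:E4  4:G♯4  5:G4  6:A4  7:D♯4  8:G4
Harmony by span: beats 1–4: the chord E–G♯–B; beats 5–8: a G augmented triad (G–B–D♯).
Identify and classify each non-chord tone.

The harmony at that moment is E major triad (E, G♯, B); F♯4 is not a chord tone.
It is approached by step down from G♯4 and left by step down to E4.
Step in, step out in the same direction — a passing tone.
The harmony at that moment is G augmented triad (G, B, D♯); A4 is not a chord tone.
It is approached by step up from G4 and left by leap down to D♯4.
Step in, leap out — an escape tone.

F♯4 (beat 2) — passing tone; A4 (beat 6) — escape tone.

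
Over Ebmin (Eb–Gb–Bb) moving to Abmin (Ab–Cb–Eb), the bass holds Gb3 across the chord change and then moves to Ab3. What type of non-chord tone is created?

Gb3 is a retardation.

The harmony at that moment is Ab minor triad (Ab, Cb, Eb); Gb3 is not a chord tone.
It is held over (the same pitch as the preceding Gb3) and left by step up to Ab3.
Held over from the previous chord and resolving up by step — a retardation.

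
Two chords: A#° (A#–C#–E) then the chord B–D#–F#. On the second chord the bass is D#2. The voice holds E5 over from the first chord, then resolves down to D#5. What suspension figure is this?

9–8 suspension.

At the second chord the bass is D#2. The suspended E5 lies a ninth above the bass; after resolving down by step to D#5, the interval above the bass becomes an octave.
Suspension figures are named by those two intervals: 9–8.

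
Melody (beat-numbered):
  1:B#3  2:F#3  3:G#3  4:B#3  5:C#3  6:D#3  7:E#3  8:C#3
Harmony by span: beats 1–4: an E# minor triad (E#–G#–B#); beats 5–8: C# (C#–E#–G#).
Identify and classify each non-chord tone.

The harmony at that moment is E# minor triad (E#, G#, B#); F#3 is not a chord tone.
It is approached by leap down from B#3 and left by step up to G#3.
Leap in, step out — an appoggiatura.
The harmony at that moment is C# major triad (C#, E#, G#); D#3 is not a chord tone.
It is approached by step up from C#3 and left by step up to E#3.
Step in, step out in the same direction — a passing tone.

F#3 (beat 2) — appoggiatura; D#3 (beat 6) — passing tone.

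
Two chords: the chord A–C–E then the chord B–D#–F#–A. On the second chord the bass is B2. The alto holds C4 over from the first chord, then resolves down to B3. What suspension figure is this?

9–8 suspension.

At the second chord the bass is B2. The suspended C4 lies a ninth above the bass; after resolving down by step to B3, the interval above the bass becomes an octave.
Suspension figures are named by those two intervals: 9–8.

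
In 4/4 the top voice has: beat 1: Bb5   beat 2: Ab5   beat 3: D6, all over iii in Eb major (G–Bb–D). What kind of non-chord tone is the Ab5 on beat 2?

Escape tone.

The harmony at that moment is G minor triad (G, Bb, D); Ab5 is not a chord tone.
It is approached by step down from Bb5 and left by leap up to D6.
Step in, leap out, on a weak beat — an escape tone.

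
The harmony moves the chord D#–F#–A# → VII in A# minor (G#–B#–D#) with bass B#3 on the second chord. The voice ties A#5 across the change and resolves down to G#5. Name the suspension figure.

7–6 suspension.

At the second chord the bass is B#3. The suspended A#5 lies a seventh above the bass; after resolving down by step to G#5, the interval above the bass becomes a sixth.
Suspension figures are named by those two intervals: 7–6.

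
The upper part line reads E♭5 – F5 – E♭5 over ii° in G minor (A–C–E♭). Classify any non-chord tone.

F5 is a neighbor tone.

The harmony at that moment is A diminished triad (A, C, E♭); F5 is not a chord tone.
It is approached by step up from E♭5 and left by step down to E♭5.
Step away and step back to the same note — a neighbor tone (upper neighbor).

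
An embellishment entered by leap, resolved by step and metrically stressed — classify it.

Appoggiatura.

Approach: by leap. Departure: by step. Metric position: strong.
Leap in, step out, in a metrically strong position — an appoggiatura. (It is the mirror image of the escape tone, which steps in and leaps out from a weak position.)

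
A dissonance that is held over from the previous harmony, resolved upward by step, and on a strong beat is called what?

Approach: by preparation — the pitch is first a chord tone, then held (tied or repeated) while the harmony changes under it. Departure: up by step. Metric position: strong.
A prepared dissonance that resolves upward by step — a retardation. (The same figure resolving downward would be a suspension.)

Retardation.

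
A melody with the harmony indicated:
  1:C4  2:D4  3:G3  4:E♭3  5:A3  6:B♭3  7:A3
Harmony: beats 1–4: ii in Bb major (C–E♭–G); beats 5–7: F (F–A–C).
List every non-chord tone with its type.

D4 (beat 2) — escape tone; B♭3 (beat 6) — neighbor tone.

The harmony at that moment is C minor triad (C, E♭, G); D4 is not a chord tone.
It is approached by step up from C4 and left by leap down to G3.
Step in, leap out — an escape tone.
The harmony at that moment is F major triad (F, A, C); B♭3 is not a chord tone.
It is approached by step up from A3 and left by step down to A3.
Step away and step back to the same note — a neighbor tone (upper neighbor).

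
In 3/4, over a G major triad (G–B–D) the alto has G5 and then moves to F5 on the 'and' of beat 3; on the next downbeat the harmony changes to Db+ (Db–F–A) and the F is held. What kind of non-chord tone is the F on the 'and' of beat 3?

Anticipation.

The harmony at that moment is G major triad (G, B, D); F5 is not a chord tone.
It is approached by step down from G5 and then sustained as the same pitch into the next harmony.
Arriving early and becoming a chord tone when the harmony changes — an anticipation.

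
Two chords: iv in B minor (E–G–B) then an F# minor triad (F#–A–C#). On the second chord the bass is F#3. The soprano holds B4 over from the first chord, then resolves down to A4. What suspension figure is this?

4–3 suspension.

At the second chord the bass is F#3. The suspended B4 lies a fourth above the bass; after resolving down by step to A4, the interval above the bass becomes a third.
Suspension figures are named by those two intervals: 4–3.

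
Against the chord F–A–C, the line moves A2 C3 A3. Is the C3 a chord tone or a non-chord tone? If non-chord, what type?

Chord tone (the fifth of F major triad).

F major triad contains F, A, C; C is the fifth, so it is a chord tone.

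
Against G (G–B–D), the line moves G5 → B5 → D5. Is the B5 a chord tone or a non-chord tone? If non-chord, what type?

G major triad contains G, B, D; B is the third, so it is a chord tone.

Chord tone (the third of G major triad).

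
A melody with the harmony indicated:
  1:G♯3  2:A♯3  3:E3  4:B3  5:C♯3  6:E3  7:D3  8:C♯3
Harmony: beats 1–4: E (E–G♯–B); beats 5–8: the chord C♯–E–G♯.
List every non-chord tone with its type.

The harmony at that moment is E major triad (E, G♯, B); A♯3 is not a chord tone.
It is approached by step up from G♯3 and left by leap down to E3.
Step in, leap out — an escape tone.
The harmony at that moment is C♯ minor triad (C♯, E, G♯); D3 is not a chord tone.
It is approached by step down from E3 and left by step down to C♯3.
Step in, step out in the same direction — a passing tone.

A♯3 (beat 2) — escape tone; D3 (beat 7) — passing tone.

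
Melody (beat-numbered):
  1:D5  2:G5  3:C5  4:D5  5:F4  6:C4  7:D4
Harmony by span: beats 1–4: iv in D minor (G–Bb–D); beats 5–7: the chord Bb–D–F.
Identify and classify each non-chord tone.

C5 (beat 3) — appoggiatura; C4 (beat 6) — appoggiatura.

The harmony at that moment is G minor triad (G, Bb, D); C5 is not a chord tone.
It is approached by leap down from G5 and left by step up to D5.
Leap in, step out — an appoggiatura.
The harmony at that moment is Bb major triad (Bb, D, F); C4 is not a chord tone.
It is approached by leap down from F4 and left by step up to D4.
Leap in, step out — an appoggiatura.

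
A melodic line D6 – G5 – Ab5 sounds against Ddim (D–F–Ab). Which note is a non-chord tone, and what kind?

The harmony at that moment is D diminished triad (D, F, Ab); G5 is not a chord tone.
It is approached by leap down from D6 and left by step up to Ab5.
Leap in, step out — an appoggiatura.

G5 is an appoggiatura.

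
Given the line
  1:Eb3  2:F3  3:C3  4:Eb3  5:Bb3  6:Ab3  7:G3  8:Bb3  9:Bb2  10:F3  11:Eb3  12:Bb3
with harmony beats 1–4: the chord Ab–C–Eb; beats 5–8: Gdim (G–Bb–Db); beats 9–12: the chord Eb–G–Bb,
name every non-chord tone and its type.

The harmony at that moment is Ab major triad (Ab, C, Eb); F3 is not a chord tone.
It is approached by step up from Eb3 and left by leap down to C3.
Step in, leap out — an escape tone.
The harmony at that moment is G diminished triad (G, Bb, Db); Ab3 is not a chord tone.
It is approached by step down from Bb3 and left by step down to G3.
Step in, step out in the same direction — a passing tone.
The harmony at that moment is Eb major triad (Eb, G, Bb); F3 is not a chord tone.
It is approached by leap up from Bb2 and left by step down to Eb3.
Leap in, step out — an appoggiatura.

F3 (beat 2) — escape tone; Ab3 (beat 6) — passing tone; F3 (beat 10) — appoggiatura.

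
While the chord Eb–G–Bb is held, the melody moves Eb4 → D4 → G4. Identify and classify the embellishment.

D4 is an escape tone.

The harmony at that moment is Eb major triad (Eb, G, Bb); D4 is not a chord tone.
It is approached by step down from Eb4 and left by leap up to G4.
Step in, leap out — an escape tone.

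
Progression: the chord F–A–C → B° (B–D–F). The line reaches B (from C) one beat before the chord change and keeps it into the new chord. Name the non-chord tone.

The harmony at that moment is F major triad (F, A, C); B is not a chord tone.
It is approached by step down from C and then sustained as the same pitch into the next harmony.
Arriving early and becoming a chord tone when the harmony changes — an anticipation.

B is an anticipation.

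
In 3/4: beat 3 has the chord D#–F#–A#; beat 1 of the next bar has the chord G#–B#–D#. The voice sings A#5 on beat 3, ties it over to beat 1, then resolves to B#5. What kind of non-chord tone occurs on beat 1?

The harmony at that moment is G# major triad (G#, B#, D#); A#5 is not a chord tone.
It is held over (the same pitch as the preceding A#5) and left by step up to B#5.
Held over from the previous chord and resolving up by step — a retardation.

Retardation.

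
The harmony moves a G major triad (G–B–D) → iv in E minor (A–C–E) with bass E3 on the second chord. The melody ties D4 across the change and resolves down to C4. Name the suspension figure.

At the second chord the bass is E3. The suspended D4 lies a seventh above the bass; after resolving down by step to C4, the interval above the bass becomes a sixth.
Suspension figures are named by those two intervals: 7–6.

7–6 suspension.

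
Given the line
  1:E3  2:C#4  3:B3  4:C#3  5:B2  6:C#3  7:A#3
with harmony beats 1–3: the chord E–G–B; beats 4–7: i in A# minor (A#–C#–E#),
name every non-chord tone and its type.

C#4 (beat 2) — appoggiatura; B2 (beat 5) — neighbor tone.

The harmony at that moment is E minor triad (E, G, B); C#4 is not a chord tone.
It is approached by leap up from E3 and left by step down to B3.
Leap in, step out — an appoggiatura.
The harmony at that moment is A# minor triad (A#, C#, E#); B2 is not a chord tone.
It is approached by step down from C#3 and left by step up to C#3.
Step away and step back to the same note — a neighbor tone (lower neighbor).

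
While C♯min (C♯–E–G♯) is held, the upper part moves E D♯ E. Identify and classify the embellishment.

The harmony at that moment is C♯ minor triad (C♯, E, G♯); D♯ is not a chord tone.
It is approached by step down from E and left by step up to E.
Step away and step back to the same note — a neighbor tone (lower neighbor).

D♯ is a neighbor tone.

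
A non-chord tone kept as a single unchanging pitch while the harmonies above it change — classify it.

Pedal tone.

Approach: none. Departure: none — a single pitch is sustained while the chords change around it, passing through harmonies that do not contain it.
No melodic motion at all; the dissonance is created entirely by the moving harmonies against the stationary note — a pedal tone (pedal point).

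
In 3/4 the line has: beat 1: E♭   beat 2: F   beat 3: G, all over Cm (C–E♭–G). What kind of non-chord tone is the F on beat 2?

The harmony at that moment is C minor triad (C, E♭, G); F is not a chord tone.
It is approached by step up from E♭ and left by step up to G.
Step in, step out in the same direction — a passing tone.

Passing tone.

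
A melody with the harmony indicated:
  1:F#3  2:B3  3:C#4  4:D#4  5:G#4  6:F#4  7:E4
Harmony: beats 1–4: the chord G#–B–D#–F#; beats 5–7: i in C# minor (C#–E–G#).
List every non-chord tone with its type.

The harmony at that moment is G# minor seventh chord (G#, B, D#, F#); C#4 is not a chord tone.
It is approached by step up from B3 and left by step up to D#4.
Step in, step out in the same direction — a passing tone.
The harmony at that moment is C# minor triad (C#, E, G#); F#4 is not a chord tone.
It is approached by step down from G#4 and left by step down to E4.
Step in, step out in the same direction — a passing tone.

C#4 (beat 3) — passing tone; F#4 (beat 6) — passing tone.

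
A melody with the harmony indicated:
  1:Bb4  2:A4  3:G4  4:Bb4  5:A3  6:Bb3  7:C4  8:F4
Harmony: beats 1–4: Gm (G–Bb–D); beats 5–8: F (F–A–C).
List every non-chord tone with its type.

A4 (beat 2) — passing tone; Bb3 (beat 6) — passing tone.

The harmony at that moment is G minor triad (G, Bb, D); A4 is not a chord tone.
It is approached by step down from Bb4 and left by step down to G4.
Step in, step out in the same direction — a passing tone.
The harmony at that moment is F major triad (F, A, C); Bb3 is not a chord tone.
It is approached by step up from A3 and left by step up to C4.
Step in, step out in the same direction — a passing tone.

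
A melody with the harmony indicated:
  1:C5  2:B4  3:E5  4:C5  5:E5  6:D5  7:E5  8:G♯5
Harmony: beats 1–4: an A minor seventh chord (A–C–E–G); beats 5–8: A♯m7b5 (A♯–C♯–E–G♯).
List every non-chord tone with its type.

The harmony at that moment is A minor seventh chord (A, C, E, G); B4 is not a chord tone.
It is approached by step down from C5 and left by leap up to E5.
Step in, leap out — an escape tone.
The harmony at that moment is A♯ half-diminished seventh chord (A♯, C♯, E, G♯); D5 is not a chord tone.
It is approached by step down from E5 and left by step up to E5.
Step away and step back to the same note — a neighbor tone (lower neighbor).

B4 (beat 2) — escape tone; D5 (beat 6) — neighbor tone.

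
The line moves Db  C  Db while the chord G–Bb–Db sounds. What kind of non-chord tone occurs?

C is a neighbor tone.

The harmony at that moment is G diminished triad (G, Bb, Db); C is not a chord tone.
It is approached by step down from Db and left by step up to Db.
Step away and step back to the same note — a neighbor tone (lower neighbor).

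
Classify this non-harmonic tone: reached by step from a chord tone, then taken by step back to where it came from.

Neighbor tone.

Approach: by step. Departure: by step in the opposite direction, back to the starting pitch.
Stepwise on both sides but reversing to return to the same chord tone — a neighbor tone. (Had it continued onward in the same direction it would be a passing tone instead.)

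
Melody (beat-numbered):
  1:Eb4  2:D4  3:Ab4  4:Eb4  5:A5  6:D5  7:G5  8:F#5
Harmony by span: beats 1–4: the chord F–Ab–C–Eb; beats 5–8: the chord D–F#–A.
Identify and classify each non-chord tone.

D4 (beat 2) — escape tone; G5 (beat 7) — appoggiatura.

The harmony at that moment is F minor seventh chord (F, Ab, C, Eb); D4 is not a chord tone.
It is approached by step down from Eb4 and left by leap up to Ab4.
Step in, leap out — an escape tone.
The harmony at that moment is D major triad (D, F#, A); G5 is not a chord tone.
It is approached by leap up from D5 and left by step down to F#5.
Leap in, step out — an appoggiatura.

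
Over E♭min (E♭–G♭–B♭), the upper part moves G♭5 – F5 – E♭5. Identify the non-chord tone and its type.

The harmony at that moment is E♭ minor triad (E♭, G♭, B♭); F5 is not a chord tone.
It is approached by step down from G♭5 and left by step down to E♭5.
Step in, step out in the same direction — a passing tone.

F5 is a passing tone.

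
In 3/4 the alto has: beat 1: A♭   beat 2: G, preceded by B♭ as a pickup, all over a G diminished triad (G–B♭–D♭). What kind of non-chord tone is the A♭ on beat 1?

The harmony at that moment is G diminished triad (G, B♭, D♭); A♭ is not a chord tone.
It is approached by step down from B♭ and left by step down to G.
Step in, step out in the same direction — a passing tone.

Passing tone.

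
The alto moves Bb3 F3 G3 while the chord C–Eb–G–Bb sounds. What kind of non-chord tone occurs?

The harmony at that moment is C minor seventh chord (C, Eb, G, Bb); F3 is not a chord tone.
It is approached by leap down from Bb3 and left by step up to G3.
Leap in, step out — an appoggiatura.

F3 is an appoggiatura.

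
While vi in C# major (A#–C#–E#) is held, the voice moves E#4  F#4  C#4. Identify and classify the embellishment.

The harmony at that moment is A# minor triad (A#, C#, E#); F#4 is not a chord tone.
It is approached by step up from E#4 and left by leap down to C#4.
Step in, leap out — an escape tone.

F#4 is an escape tone.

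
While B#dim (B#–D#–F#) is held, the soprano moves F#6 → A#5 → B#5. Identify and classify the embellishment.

The harmony at that moment is B# diminished triad (B#, D#, F#); A#5 is not a chord tone.
It is approached by leap down from F#6 and left by step up to B#5.
Leap in, step out — an appoggiatura.

A#5 is an appoggiatura.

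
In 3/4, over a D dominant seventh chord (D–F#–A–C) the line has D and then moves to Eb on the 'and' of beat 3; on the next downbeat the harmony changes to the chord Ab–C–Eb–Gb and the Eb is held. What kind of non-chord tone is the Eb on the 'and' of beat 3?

The harmony at that moment is D dominant seventh chord (D, F#, A, C); Eb is not a chord tone.
It is approached by step up from D and then sustained as the same pitch into the next harmony.
Arriving early and becoming a chord tone when the harmony changes — an anticipation.

Anticipation.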